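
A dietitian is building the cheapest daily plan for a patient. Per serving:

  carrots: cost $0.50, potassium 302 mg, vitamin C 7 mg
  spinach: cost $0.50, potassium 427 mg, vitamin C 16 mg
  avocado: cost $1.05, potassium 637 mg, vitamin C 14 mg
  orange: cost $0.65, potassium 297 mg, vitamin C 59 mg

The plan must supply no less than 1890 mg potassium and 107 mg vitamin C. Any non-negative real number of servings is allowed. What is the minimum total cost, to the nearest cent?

$2.44

A basic optimal solution has at most two foods positive. Try each food alone and each pair with both targets met exactly.
carrots only: max(1890/302, 107/7) = 15.29 servings → $7.64.
spinach only: max(1890/427, 107/16) = 6.688 servings → $3.34.
avocado only: max(1890/637, 107/14) = 7.643 servings → $8.03.
orange only: max(1890/297, 107/59) = 6.364 servings → $4.14.
carrots + spinach with both targets exact would need a negative amount; discard.
carrots + avocado: intersection lies outside the first quadrant.
carrots + orange with both tight: 5.066 servings and 1.213 servings → $3.32.
spinach + avocado with both targets exact would need a negative amount; discard.
spinach + orange with both tight: 3.901 servings and 0.7558 servings → $2.44.
avocado + orange with both tight: 2.385 servings and 1.248 servings → $3.32.
The minimum over all feasible corners is $2.44.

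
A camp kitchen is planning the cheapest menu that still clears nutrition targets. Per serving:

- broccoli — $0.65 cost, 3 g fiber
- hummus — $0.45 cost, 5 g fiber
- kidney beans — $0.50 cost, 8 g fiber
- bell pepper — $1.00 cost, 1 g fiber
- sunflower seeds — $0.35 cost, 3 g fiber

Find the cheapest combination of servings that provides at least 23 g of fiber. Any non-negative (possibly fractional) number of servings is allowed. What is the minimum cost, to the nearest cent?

$1.44

Cost per g of fiber: kidney beans $0.0625, hummus $0.0900, sunflower seeds $0.1167, broccoli $0.2167, bell pepper $1.0000.
With no serving limits, use only kidney beans: 23 g / 8 g = 2.875 servings × $0.50 = $1.44.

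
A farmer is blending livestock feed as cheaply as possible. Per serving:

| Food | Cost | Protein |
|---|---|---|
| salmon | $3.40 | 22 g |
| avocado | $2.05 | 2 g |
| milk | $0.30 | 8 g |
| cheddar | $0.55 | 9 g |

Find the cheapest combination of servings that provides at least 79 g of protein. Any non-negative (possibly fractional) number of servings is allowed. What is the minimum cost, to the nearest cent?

$2.96

Cost per g of protein: milk $0.0375, cheddar $0.0611, salmon $0.1545, avocado $1.0250.
With no serving limits, use only milk: 79 g / 8 g = 9.875 servings × $0.30 = $2.96.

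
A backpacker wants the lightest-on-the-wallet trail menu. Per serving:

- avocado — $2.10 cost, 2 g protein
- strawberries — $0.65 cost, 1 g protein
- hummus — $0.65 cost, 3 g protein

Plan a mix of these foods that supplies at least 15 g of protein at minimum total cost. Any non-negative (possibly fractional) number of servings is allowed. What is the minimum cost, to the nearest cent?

$3.25

Cost per g of protein: hummus $0.2167, strawberries $0.6500, avocado $1.0500.
With no serving limits, use only hummus: 15 g / 3 g = 5 servings × $0.65 = $3.25.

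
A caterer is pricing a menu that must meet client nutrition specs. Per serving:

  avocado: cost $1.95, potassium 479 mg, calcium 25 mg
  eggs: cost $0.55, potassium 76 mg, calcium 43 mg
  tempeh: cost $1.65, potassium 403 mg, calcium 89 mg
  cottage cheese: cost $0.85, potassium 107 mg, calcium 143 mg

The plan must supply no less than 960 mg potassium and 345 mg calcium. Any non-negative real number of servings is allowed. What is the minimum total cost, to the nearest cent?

$4.39

At the optimum either one food covers both requirements or two foods hit both targets exactly; no other combination can be cheaper.
avocado only: max(960/479, 345/25) = 13.8 servings → $26.91.
eggs only: max(960/76, 345/43) = 12.63 servings → $6.95.
tempeh only: max(960/403, 345/89) = 3.876 servings → $6.40.
cottage cheese only: max(960/107, 345/143) = 8.972 servings → $7.63.
avocado + eggs with both tight: 0.8055 servings and 7.555 servings → $5.73.
avocado + tempeh: the both-tight solution has a negative serving — not a feasible corner.
avocado + cottage cheese with both tight: 1.525 servings and 2.146 servings → $4.80.
eggs + tempeh with both tight: 5.073 servings and 1.425 servings → $5.14.
eggs + cottage cheese: intersection lies outside the first quadrant.
tempeh + cottage cheese with both tight: 2.086 servings and 1.114 servings → $4.39.
So the least-cost plan costs $4.39.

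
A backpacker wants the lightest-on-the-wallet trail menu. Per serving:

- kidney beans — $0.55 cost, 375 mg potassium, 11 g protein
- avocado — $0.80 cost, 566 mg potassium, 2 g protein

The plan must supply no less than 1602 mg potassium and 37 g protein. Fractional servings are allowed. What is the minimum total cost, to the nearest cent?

$2.33

Minimising a linear cost over {potassium ≥ 1602, protein ≥ 37, servings ≥ 0} — the optimum is at a vertex, using one or two foods.
kidney beans only: max(1602/375, 37/11) = 4.272 servings → $2.35.
avocado only: max(1602/566, 37/2) = 18.5 servings → $14.80.
kidney beans + avocado with both tight: 3.239 servings and 0.6843 servings → $2.33.
The minimum over all feasible corners is $2.33.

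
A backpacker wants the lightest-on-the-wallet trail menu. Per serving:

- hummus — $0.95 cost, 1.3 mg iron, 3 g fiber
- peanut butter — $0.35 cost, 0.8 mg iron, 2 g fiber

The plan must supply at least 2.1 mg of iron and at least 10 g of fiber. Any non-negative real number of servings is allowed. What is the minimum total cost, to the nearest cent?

hummus only: max(2.1/1.3, 10/3) = 3.333 servings → $3.17.
peanut butter only: max(2.1/0.8, 10/2) = 5 servings → $1.75.
hummus + peanut butter with both targets exact would need a negative amount; discard.
The minimum over all feasible corners is $1.75.

$1.75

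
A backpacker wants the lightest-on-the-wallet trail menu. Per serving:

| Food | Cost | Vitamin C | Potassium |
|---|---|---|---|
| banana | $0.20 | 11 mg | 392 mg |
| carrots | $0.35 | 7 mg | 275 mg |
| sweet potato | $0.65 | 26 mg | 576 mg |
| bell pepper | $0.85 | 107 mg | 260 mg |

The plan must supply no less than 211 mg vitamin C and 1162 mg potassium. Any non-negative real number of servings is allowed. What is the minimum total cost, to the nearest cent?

$1.88

With two linear requirements the optimum uses one or two foods; enumerate the corners.
banana only: max(211/11, 1162/392) = 19.18 servings → $3.84.
carrots only: max(211/7, 1162/275) = 30.14 servings → $10.55.
sweet potato only: max(211/26, 1162/576) = 8.115 servings → $5.28.
bell pepper only: max(211/107, 1162/260) = 4.469 servings → $3.80.
banana + carrots with both targets exact would need a negative amount; discard.
banana + sweet potato with both targets exact would need a negative amount; discard.
banana + bell pepper with both tight: 1.778 servings and 1.789 servings → $1.88.
carrots + sweet potato with both targets exact would need a negative amount; discard.
carrots + bell pepper with both tight: 2.517 servings and 1.807 servings → $2.42.
sweet potato + bell pepper with both tight: 1.266 servings and 1.664 servings → $2.24.
The minimum over all feasible corners is $1.88.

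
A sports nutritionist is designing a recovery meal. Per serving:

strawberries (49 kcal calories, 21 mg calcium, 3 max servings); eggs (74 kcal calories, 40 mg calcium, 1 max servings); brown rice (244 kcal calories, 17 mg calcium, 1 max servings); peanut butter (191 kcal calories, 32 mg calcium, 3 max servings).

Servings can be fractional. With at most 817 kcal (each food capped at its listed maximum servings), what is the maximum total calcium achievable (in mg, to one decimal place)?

200.6 mg

Calcium per kcal: eggs 0.5405, strawberries 0.4286, peanut butter 0.1675, brown rice 0.06967.
Take 1 serving of eggs: uses 74 kcal, +40.0 mg calcium (running total 40.0 mg).
Take 3 servings of strawberries: uses 147 kcal, +63.0 mg calcium (running total 103.0 mg).
Take 3 servings of peanut butter: uses 573 kcal, +96.0 mg calcium (running total 199.0 mg).
Take 0.09426 servings of brown rice: uses 23 kcal, +1.6 mg calcium (running total 200.6 mg).
Filling greedily by calcium-per-kcal is optimal for one linear limit, giving 200.6 mg.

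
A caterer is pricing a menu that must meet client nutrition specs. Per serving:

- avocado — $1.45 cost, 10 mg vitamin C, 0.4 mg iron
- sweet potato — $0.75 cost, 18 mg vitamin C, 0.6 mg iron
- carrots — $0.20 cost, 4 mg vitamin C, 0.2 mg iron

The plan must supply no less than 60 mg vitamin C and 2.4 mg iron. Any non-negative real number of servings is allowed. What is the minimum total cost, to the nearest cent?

$2.70

Two binding constraints pin down two serving amounts, so the optimal mix uses at most two foods. The candidates are each food alone (scaled to the tighter of vitamin C/iron) and each pair with both constraints tight.
avocado only: max(60/10, 2.4/0.4) = 6 servings → $8.70.
sweet potato only: max(60/18, 2.4/0.6) = 4 servings → $3.00.
carrots only: max(60/4, 2.4/0.2) = 15 servings → $3.00.
avocado + sweet potato with both tight: 6 servings and 0 servings → $8.70.
avocado + carrots with both tight: 6 servings and 0 servings → $8.70.
sweet potato + carrots with both tight: 2 servings and 6 servings → $2.70.
Cheapest feasible corner: $2.70.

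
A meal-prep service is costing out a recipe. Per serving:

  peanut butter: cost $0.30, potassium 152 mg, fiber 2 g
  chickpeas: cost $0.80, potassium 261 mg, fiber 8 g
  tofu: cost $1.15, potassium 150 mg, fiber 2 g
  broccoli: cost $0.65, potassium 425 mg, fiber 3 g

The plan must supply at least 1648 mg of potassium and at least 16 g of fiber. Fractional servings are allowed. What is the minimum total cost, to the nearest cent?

$2.80

Check every corner: each single food scaled to meet both minima, and each pair solved so both constraints bind.
peanut butter only: max(1648/152, 16/2) = 10.84 servings → $3.25.
chickpeas only: max(1648/261, 16/8) = 6.314 servings → $5.05.
tofu only: max(1648/150, 16/2) = 10.99 servings → $12.63.
broccoli only: max(1648/425, 16/3) = 5.333 servings → $3.47.
peanut butter + chickpeas: the both-tight solution has a negative serving — not a feasible corner.
peanut butter + tofu: the both-tight solution has a negative serving — not a feasible corner.
peanut butter + broccoli with both tight: 4.711 servings and 2.193 servings → $2.84.
chickpeas + tofu: the both-tight solution has a negative serving — not a feasible corner.
chickpeas + broccoli with both tight: 0.7092 servings and 3.442 servings → $2.80.
tofu + broccoli with both tight: 4.64 servings and 2.24 servings → $6.79.
So the least-cost plan costs $2.80.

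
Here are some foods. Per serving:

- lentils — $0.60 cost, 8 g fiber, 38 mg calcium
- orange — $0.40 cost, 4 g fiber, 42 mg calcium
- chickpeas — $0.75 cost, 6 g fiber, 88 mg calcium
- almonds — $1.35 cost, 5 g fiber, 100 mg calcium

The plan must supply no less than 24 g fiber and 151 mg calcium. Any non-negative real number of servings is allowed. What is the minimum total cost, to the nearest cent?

$1.96

Minimising a linear cost over {fiber ≥ 24, calcium ≥ 151, servings ≥ 0} — the optimum is at a vertex, using one or two foods.
lentils only: max(24/8, 151/38) = 3.974 servings → $2.38.
orange only: max(24/4, 151/42) = 6 servings → $2.40.
chickpeas only: max(24/6, 151/88) = 4 servings → $3.00.
almonds only: max(24/5, 151/100) = 4.8 servings → $6.48.
lentils + orange with both tight: 2.196 servings and 1.609 servings → $1.96.
lentils + chickpeas with both tight: 2.534 servings and 0.6218 servings → $1.99.
lentils + almonds with both tight: 2.697 servings and 0.4852 servings → $2.27.
orange + chickpeas with both targets exact would need a negative amount; discard.
orange + almonds: intersection lies outside the first quadrant.
chickpeas + almonds: the both-tight solution has a negative serving — not a feasible corner.
So the least-cost plan costs $1.96.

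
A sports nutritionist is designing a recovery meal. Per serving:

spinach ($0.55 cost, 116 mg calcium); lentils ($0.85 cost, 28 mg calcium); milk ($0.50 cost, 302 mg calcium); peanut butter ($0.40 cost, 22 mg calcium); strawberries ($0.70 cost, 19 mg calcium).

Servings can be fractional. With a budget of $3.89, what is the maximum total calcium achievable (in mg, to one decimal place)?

Calcium per dollar: milk 604, spinach 210.9, peanut butter 55, lentils 32.94, strawberries 27.14.
With no serving limits, spend the whole cost allowance on milk: $3.89 / $0.50 × 302 mg = 2349.6 mg.

2349.6 mg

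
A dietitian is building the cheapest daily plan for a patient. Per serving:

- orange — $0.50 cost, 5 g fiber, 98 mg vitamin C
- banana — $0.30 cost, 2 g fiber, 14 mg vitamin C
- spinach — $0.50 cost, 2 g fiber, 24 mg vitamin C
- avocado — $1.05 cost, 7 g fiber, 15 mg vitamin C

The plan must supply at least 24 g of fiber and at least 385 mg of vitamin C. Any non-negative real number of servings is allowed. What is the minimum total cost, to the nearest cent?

An LP optimum is at a vertex; with two nutrient constraints at most two foods are used. Check each candidate.
orange only: max(24/5, 385/98) = 4.8 servings → $2.40.
banana only: max(24/2, 385/14) = 27.5 servings → $8.25.
spinach only: max(24/2, 385/24) = 16.04 servings → $8.02.
avocado only: max(24/7, 385/15) = 25.67 servings → $26.95.
orange + banana with both tight: 3.444 servings and 3.389 servings → $2.74.
orange + spinach with both tight: 2.553 servings and 5.618 servings → $4.09.
orange + avocado with both tight: 3.822 servings and 0.6989 servings → $2.64.
banana + spinach: intersection lies outside the first quadrant.
banana + avocado: intersection lies outside the first quadrant.
spinach + avocado with both targets exact would need a negative amount; discard.
Cheapest feasible corner: $2.40.

$2.40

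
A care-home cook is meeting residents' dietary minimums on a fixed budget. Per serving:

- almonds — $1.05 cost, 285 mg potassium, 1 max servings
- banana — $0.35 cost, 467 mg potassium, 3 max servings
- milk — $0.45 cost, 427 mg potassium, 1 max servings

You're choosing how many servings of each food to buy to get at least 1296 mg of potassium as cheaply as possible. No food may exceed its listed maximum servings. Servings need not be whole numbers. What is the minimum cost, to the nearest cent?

$0.97

Cost per mg of potassium: banana $0.0007, milk $0.0011, almonds $0.0037.
Take 2.775 servings of banana: +1296.0 mg potassium for $0.97 (total $0.97, still need 0.0 mg).
Greedy by cheapest-per-mg is optimal for a single linear constraint, so the minimum cost is $0.97.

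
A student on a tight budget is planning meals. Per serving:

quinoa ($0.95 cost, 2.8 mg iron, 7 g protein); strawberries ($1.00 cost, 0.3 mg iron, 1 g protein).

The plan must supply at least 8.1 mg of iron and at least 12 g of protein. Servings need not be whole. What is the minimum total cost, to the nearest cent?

For a min-cost LP with two ≥-constraints, a basic feasible solution has at most two positive variables.
quinoa only: max(8.1/2.8, 12/7) = 2.893 servings → $2.75.
strawberries only: max(8.1/0.3, 12/1) = 27 servings → $27.00.
quinoa + strawberries: intersection lies outside the first quadrant.
The minimum over all feasible corners is $2.75.

$2.75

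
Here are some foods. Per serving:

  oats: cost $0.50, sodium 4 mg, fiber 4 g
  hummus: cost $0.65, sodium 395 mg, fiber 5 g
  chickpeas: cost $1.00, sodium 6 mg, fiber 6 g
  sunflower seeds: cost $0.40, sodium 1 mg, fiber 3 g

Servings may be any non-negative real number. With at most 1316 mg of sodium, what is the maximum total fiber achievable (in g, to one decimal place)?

Fiber per mg sodium: sunflower seeds 3, oats 1, chickpeas 1, hummus 0.01266.
With no serving limits, spend the whole sodium allowance on sunflower seeds: 1316 mg / 1 mg × 3 g = 3948.0 g.

3948.0 g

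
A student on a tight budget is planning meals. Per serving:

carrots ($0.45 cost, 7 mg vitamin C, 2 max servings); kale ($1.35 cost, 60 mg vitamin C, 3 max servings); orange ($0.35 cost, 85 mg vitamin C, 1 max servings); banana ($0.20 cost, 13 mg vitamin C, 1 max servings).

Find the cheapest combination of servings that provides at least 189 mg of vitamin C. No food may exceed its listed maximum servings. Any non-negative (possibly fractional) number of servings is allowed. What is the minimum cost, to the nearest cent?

$2.60

Cost per mg of vitamin C: orange $0.0041, banana $0.0154, kale $0.0225, carrots $0.0643.
Take 1 serving of orange: +85.0 mg vitamin C for $0.35 (total $0.35, still need 104.0 mg).
Take 1 serving of banana: +13.0 mg vitamin C for $0.20 (total $0.55, still need 91.0 mg).
Take 1.517 servings of kale: +91.0 mg vitamin C for $2.05 (total $2.60, still need 0.0 mg).
Filling from the cheapest source first is optimal under one linear minimum: $2.60.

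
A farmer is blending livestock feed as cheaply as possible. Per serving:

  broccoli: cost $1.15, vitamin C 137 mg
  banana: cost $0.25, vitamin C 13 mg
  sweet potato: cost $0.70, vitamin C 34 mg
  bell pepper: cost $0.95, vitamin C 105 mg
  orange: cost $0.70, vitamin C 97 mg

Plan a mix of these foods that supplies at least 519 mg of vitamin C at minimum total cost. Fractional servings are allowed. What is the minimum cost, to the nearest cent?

$3.75

Cost per mg of vitamin C: orange $0.0072, broccoli $0.0084, bell pepper $0.0090, banana $0.0192, sweet potato $0.0206.
With no serving limits, use only orange: 519 mg / 97 mg = 5.351 servings × $0.70 = $3.75.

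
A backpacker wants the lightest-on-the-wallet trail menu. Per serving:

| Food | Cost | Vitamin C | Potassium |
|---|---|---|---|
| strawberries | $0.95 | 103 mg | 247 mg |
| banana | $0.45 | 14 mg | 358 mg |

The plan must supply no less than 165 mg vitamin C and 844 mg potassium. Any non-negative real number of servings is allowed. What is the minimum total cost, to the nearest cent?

strawberries only: max(165/103, 844/247) = 3.417 servings → $3.25.
banana only: max(165/14, 844/358) = 11.79 servings → $5.30.
strawberries + banana with both tight: 1.414 servings and 1.382 servings → $1.97.
Cheapest feasible corner: $1.97.

$1.97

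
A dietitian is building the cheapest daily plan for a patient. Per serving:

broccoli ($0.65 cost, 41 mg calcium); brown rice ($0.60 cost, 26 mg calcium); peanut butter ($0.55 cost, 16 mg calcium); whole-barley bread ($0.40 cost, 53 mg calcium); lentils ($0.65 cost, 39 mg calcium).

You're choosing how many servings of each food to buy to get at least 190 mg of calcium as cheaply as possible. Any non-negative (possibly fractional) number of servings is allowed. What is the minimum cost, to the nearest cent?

Cost per mg of calcium: whole-barley bread $0.0075, broccoli $0.0159, lentils $0.0167, brown rice $0.0231, peanut butter $0.0344.
With no serving limits, use only whole-barley bread: 190 mg / 53 mg = 3.585 servings × $0.40 = $1.43.

$1.43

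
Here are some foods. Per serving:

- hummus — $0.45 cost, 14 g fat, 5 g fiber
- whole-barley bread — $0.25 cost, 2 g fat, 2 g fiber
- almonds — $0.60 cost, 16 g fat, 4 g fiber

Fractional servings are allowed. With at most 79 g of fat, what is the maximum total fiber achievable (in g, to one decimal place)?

Fiber per g fat: whole-barley bread 1, hummus 0.3571, almonds 0.25.
With no serving limits, spend the whole fat allowance on whole-barley bread: 79 g / 2 g × 2 g = 79.0 g.

79.0 g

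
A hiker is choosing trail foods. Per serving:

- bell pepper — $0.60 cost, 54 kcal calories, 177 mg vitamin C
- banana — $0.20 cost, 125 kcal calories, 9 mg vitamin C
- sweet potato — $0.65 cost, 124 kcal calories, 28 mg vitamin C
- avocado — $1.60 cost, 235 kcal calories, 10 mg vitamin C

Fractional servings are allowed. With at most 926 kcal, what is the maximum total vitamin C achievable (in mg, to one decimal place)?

Vitamin C per kcal: bell pepper 3.278, sweet potato 0.2258, banana 0.072, avocado 0.04255.
With no serving limits, spend the whole calories allowance on bell pepper: 926 kcal / 54 kcal × 177 mg = 3035.2 mg.

3035.2 mg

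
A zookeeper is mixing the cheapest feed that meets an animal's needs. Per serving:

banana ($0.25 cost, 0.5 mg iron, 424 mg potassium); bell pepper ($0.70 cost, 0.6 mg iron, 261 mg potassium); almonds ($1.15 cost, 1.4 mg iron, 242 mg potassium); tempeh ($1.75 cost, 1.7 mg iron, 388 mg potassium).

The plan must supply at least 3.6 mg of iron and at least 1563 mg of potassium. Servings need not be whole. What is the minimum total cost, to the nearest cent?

$1.80

With two linear requirements the optimum uses one or two foods; enumerate the corners.
banana only: max(3.6/0.5, 1563/424) = 7.2 servings → $1.80.
bell pepper only: max(3.6/0.6, 1563/261) = 6 servings → $4.20.
almonds only: max(3.6/1.4, 1563/242) = 6.459 servings → $7.43.
tempeh only: max(3.6/1.7, 1563/388) = 4.028 servings → $7.05.
banana + bell pepper: intersection lies outside the first quadrant.
banana + almonds with both tight: 2.787 servings and 1.576 servings → $2.51.
banana + tempeh with both tight: 2.392 servings and 1.414 servings → $3.07.
bell pepper + almonds with both tight: 5.981 servings and 0.008174 servings → $4.20.
bell pepper + tempeh with both tight: 5.976 servings and 0.008535 servings → $4.20.
almonds + tempeh: the both-tight solution has a negative serving — not a feasible corner.
Cheapest feasible corner: $1.80.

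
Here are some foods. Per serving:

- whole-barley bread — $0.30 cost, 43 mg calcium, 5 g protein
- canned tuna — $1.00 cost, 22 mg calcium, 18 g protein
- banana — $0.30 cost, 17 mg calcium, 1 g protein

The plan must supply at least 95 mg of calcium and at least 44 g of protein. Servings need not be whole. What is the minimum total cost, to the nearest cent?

$2.47

For a min-cost LP with two ≥-constraints, a basic feasible solution has at most two positive variables.
whole-barley bread only: max(95/43, 44/5) = 8.8 servings → $2.64.
canned tuna only: max(95/22, 44/18) = 4.318 servings → $4.32.
banana only: max(95/17, 44/1) = 44 servings → $13.20.
whole-barley bread + canned tuna with both tight: 1.117 servings and 2.134 servings → $2.47.
whole-barley bread + banana: intersection lies outside the first quadrant.
canned tuna + banana with both tight: 2.299 servings and 2.613 servings → $3.08.
The minimum over all feasible corners is $2.47.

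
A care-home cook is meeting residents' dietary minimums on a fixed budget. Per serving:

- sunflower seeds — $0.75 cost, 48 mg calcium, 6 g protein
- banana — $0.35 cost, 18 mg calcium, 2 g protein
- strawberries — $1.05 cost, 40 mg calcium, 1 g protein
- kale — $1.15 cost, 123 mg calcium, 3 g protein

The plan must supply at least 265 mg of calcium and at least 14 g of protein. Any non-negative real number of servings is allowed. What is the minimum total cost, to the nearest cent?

$2.95

Two binding constraints pin down two serving amounts, so the optimal mix uses at most two foods. The candidates are each food alone (scaled to the tighter of calcium/protein) and each pair with both constraints tight.
sunflower seeds only: max(265/48, 14/6) = 5.521 servings → $4.14.
banana only: max(265/18, 14/2) = 14.72 servings → $5.15.
strawberries only: max(265/40, 14/1) = 14 servings → $14.70.
kale only: max(265/123, 14/3) = 4.667 servings → $5.37.
sunflower seeds + banana: the both-tight solution has a negative serving — not a feasible corner.
sunflower seeds + strawberries with both tight: 1.536 servings and 4.781 servings → $6.17.
sunflower seeds + kale with both tight: 1.561 servings and 1.545 servings → $2.95.
banana + strawberries with both tight: 4.758 servings and 4.484 servings → $6.37.
banana + kale with both tight: 4.828 servings and 1.448 servings → $3.35.
strawberries + kale with both targets exact would need a negative amount; discard.
Cheapest feasible corner: $2.95.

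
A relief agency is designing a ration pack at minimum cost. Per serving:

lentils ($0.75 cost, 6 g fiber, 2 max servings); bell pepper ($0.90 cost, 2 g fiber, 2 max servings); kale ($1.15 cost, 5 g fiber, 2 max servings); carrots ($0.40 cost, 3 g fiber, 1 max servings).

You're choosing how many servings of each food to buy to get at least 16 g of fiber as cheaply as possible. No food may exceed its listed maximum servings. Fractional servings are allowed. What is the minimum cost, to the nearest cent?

Cost per g of fiber: lentils $0.1250, carrots $0.1333, kale $0.2300, bell pepper $0.4500.
Take 2 servings of lentils: +12.0 g fiber for $1.50 (total $1.50, still need 4.0 g).
Take 1 serving of carrots: +3.0 g fiber for $0.40 (total $1.90, still need 1.0 g).
Take 0.2 servings of kale: +1.0 g fiber for $0.23 (total $2.13, still need 0.0 g).
Greedy by cheapest-per-g is optimal for a single linear constraint, so the minimum cost is $2.13.

$2.13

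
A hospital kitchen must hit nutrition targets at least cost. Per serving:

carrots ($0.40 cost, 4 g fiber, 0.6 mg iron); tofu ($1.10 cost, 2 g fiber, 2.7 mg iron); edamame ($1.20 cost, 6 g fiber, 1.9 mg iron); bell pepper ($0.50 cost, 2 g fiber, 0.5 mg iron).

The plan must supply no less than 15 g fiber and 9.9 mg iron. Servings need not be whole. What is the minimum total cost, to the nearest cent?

This is a tiny linear program; its minimum lies at a vertex of the feasible set. List the vertices and price them.
carrots only: max(15/4, 9.9/0.6) = 16.5 servings → $6.60.
tofu only: max(15/2, 9.9/2.7) = 7.5 servings → $8.25.
edamame only: max(15/6, 9.9/1.9) = 5.211 servings → $6.25.
bell pepper only: max(15/2, 9.9/0.5) = 19.8 servings → $9.90.
carrots + tofu with both tight: 2.156 servings and 3.188 servings → $4.37.
carrots + edamame: intersection lies outside the first quadrant.
carrots + bell pepper: intersection lies outside the first quadrant.
tofu + edamame with both tight: 2.492 servings and 1.669 servings → $4.74.
tofu + bell pepper with both tight: 2.795 servings and 4.705 servings → $5.43.
edamame + bell pepper: intersection lies outside the first quadrant.
So the least-cost plan costs $4.37.

$4.37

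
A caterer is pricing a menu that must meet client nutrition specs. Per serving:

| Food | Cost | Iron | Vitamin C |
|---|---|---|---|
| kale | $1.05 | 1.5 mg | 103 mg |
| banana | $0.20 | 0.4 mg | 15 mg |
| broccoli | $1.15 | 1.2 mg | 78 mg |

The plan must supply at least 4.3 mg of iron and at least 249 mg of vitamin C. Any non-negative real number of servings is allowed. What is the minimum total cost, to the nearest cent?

$2.71

Compare the cost at each extreme point of the feasible region.
kale only: max(4.3/1.5, 249/103) = 2.867 servings → $3.01.
banana only: max(4.3/0.4, 249/15) = 16.6 servings → $3.32.
broccoli only: max(4.3/1.2, 249/78) = 3.583 servings → $4.12.
kale + banana with both tight: 1.877 servings and 3.711 servings → $2.71.
kale + broccoli: the both-tight solution has a negative serving — not a feasible corner.
banana + broccoli with both tight: 2.773 servings and 2.659 servings → $3.61.
Cheapest feasible corner: $2.71.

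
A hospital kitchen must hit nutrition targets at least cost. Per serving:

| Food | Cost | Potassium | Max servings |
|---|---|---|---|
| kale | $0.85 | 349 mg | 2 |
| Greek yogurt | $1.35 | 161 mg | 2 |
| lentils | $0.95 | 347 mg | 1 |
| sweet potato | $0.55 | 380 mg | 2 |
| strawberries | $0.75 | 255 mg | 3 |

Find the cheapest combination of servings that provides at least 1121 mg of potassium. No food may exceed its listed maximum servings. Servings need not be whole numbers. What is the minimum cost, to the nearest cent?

$1.98

Cost per mg of potassium: sweet potato $0.0014, kale $0.0024, lentils $0.0027, strawberries $0.0029, Greek yogurt $0.0084.
Take 2 servings of sweet potato: +760.0 mg potassium for $1.10 (total $1.10, still need 361.0 mg).
Take 1.034 servings of kale: +361.0 mg potassium for $0.88 (total $1.98, still need 0.0 mg).
Greedy by cheapest-per-mg is optimal for a single linear constraint, so the minimum cost is $1.98.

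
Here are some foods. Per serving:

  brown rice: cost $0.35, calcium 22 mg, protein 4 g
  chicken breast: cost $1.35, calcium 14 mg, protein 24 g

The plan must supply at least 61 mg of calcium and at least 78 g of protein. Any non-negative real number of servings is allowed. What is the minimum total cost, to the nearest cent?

$4.49

With two linear requirements the optimum uses one or two foods; enumerate the corners.
brown rice only: max(61/22, 78/4) = 19.5 servings → $6.83.
chicken breast only: max(61/14, 78/24) = 4.357 servings → $5.88.
brown rice + chicken breast with both tight: 0.7881 servings and 3.119 servings → $4.49.
Cheapest feasible corner: $4.49.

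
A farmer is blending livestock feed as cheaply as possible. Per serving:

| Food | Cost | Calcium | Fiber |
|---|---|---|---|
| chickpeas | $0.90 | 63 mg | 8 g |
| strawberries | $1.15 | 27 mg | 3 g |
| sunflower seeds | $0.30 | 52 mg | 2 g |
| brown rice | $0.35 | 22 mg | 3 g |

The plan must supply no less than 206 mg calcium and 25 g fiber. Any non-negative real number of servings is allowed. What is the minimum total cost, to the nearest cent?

$2.83

Two binding constraints pin down two serving amounts, so the optimal mix uses at most two foods. The candidates are each food alone (scaled to the tighter of calcium/fiber) and each pair with both constraints tight.
chickpeas only: max(206/63, 25/8) = 3.27 servings → $2.94.
strawberries only: max(206/27, 25/3) = 8.333 servings → $9.58.
sunflower seeds only: max(206/52, 25/2) = 12.5 servings → $3.75.
brown rice only: max(206/22, 25/3) = 9.364 servings → $3.28.
chickpeas + strawberries with both tight: 2.111 servings and 2.704 servings → $5.01.
chickpeas + sunflower seeds with both tight: 3.062 servings and 0.2517 servings → $2.83.
chickpeas + brown rice with both targets exact would need a negative amount; discard.
strawberries + sunflower seeds: intersection lies outside the first quadrant.
strawberries + brown rice with both tight: 4.533 servings and 3.8 servings → $6.54.
sunflower seeds + brown rice with both tight: 0.6071 servings and 7.929 servings → $2.96.
Cheapest feasible corner: $2.83.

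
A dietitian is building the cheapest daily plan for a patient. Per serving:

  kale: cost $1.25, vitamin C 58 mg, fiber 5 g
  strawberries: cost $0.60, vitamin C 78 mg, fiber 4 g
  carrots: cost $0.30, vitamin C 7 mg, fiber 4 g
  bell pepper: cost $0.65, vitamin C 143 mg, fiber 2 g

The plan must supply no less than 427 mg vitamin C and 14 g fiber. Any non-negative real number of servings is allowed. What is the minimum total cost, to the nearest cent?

$2.49

kale only: max(427/58, 14/5) = 7.362 servings → $9.20.
strawberries only: max(427/78, 14/4) = 5.474 servings → $3.28.
carrots only: max(427/7, 14/4) = 61 servings → $18.30.
bell pepper only: max(427/143, 14/2) = 7 servings → $4.55.
kale + strawberries with both targets exact would need a negative amount; discard.
kale + carrots: the both-tight solution has a negative serving — not a feasible corner.
kale + bell pepper with both tight: 1.917 servings and 2.209 servings → $3.83.
strawberries + carrots with both targets exact would need a negative amount; discard.
strawberries + bell pepper with both tight: 2.76 servings and 1.481 servings → $2.62.
carrots + bell pepper with both tight: 2.057 servings and 2.885 servings → $2.49.
So the least-cost plan costs $2.49.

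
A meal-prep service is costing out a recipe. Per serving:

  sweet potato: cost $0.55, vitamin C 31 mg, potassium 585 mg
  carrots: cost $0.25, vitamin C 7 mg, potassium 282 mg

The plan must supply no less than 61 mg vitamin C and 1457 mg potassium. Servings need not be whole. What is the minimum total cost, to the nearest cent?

With two linear requirements the optimum uses one or two foods; enumerate the corners.
sweet potato only: max(61/31, 1457/585) = 2.491 servings → $1.37.
carrots only: max(61/7, 1457/282) = 8.714 servings → $2.18.
sweet potato + carrots with both tight: 1.507 servings and 2.04 servings → $1.34.
So the least-cost plan costs $1.34.

$1.34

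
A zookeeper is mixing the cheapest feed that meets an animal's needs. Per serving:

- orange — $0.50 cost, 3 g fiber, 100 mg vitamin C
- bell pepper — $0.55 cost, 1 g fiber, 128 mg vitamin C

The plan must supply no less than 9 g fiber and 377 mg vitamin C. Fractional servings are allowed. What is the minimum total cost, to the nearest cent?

Minimising a linear cost over {fiber ≥ 9, vitamin C ≥ 377, servings ≥ 0} — the optimum is at a vertex, using one or two foods.
orange only: max(9/3, 377/100) = 3.77 servings → $1.89.
bell pepper only: max(9/1, 377/128) = 9 servings → $4.95.
orange + bell pepper with both tight: 2.729 servings and 0.8134 servings → $1.81.
The minimum over all feasible corners is $1.81.

$1.81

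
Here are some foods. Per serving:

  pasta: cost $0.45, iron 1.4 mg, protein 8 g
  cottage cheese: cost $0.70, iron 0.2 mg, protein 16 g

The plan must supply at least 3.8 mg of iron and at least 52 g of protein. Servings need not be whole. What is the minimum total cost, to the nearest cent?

Minimising a linear cost over {iron ≥ 3.8, protein ≥ 52, servings ≥ 0} — the optimum is at a vertex, using one or two foods.
pasta only: max(3.8/1.4, 52/8) = 6.5 servings → $2.92.
cottage cheese only: max(3.8/0.2, 52/16) = 19 servings → $13.30.
pasta + cottage cheese with both tight: 2.423 servings and 2.038 servings → $2.52.
So the least-cost plan costs $2.52.

$2.52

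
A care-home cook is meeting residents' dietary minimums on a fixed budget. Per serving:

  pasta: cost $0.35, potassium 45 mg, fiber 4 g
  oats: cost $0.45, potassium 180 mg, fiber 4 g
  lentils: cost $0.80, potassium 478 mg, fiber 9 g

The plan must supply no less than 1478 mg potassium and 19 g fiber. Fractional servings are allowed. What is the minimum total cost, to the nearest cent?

$2.47

Two binding constraints pin down two serving amounts, so the optimal mix uses at most two foods. The candidates are each food alone (scaled to the tighter of potassium/fiber) and each pair with both constraints tight.
pasta only: max(1478/45, 19/4) = 32.84 servings → $11.50.
oats only: max(1478/180, 19/4) = 8.211 servings → $3.69.
lentils only: max(1478/478, 19/9) = 3.092 servings → $2.47.
pasta + oats: intersection lies outside the first quadrant.
pasta + lentils: the both-tight solution has a negative serving — not a feasible corner.
oats + lentils with both targets exact would need a negative amount; discard.
Cheapest feasible corner: $2.47.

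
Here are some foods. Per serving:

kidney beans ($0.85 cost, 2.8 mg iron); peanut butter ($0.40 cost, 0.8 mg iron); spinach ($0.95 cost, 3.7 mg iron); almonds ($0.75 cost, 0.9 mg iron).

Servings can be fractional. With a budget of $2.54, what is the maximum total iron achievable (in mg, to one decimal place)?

Iron per dollar: spinach 3.895, kidney beans 3.294, peanut butter 2, almonds 1.2.
With no serving limits, spend the whole cost allowance on spinach: $2.54 / $0.95 × 3.7 mg = 9.9 mg.

9.9 mg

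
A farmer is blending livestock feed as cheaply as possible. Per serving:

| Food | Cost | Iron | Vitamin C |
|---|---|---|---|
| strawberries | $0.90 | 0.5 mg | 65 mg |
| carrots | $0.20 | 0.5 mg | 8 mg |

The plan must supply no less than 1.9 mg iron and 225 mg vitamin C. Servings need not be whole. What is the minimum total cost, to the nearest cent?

With two linear requirements the optimum uses one or two foods; enumerate the corners.
strawberries only: max(1.9/0.5, 225/65) = 3.8 servings → $3.42.
carrots only: max(1.9/0.5, 225/8) = 28.12 servings → $5.62.
strawberries + carrots with both tight: 3.414 servings and 0.386 servings → $3.15.
The minimum over all feasible corners is $3.15.

$3.15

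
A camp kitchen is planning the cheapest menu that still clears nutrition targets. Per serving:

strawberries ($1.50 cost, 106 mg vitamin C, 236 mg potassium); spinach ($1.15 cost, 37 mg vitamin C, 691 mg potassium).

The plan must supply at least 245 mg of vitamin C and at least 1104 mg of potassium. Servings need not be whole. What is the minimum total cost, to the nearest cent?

$4.04

For a min-cost LP with two ≥-constraints, a basic feasible solution has at most two positive variables.
strawberries only: max(245/106, 1104/236) = 4.678 servings → $7.02.
spinach only: max(245/37, 1104/691) = 6.622 servings → $7.61.
strawberries + spinach with both tight: 1.991 servings and 0.9177 servings → $4.04.
The minimum over all feasible corners is $4.04.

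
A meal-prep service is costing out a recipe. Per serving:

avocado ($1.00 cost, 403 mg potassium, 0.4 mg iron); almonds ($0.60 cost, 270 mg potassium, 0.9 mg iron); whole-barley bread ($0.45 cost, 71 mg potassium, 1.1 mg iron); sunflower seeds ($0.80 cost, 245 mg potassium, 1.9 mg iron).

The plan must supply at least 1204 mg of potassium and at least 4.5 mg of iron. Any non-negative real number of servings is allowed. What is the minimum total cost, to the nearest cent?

$2.79

avocado only: max(1204/403, 4.5/0.4) = 11.25 servings → $11.25.
almonds only: max(1204/270, 4.5/0.9) = 5 servings → $3.00.
whole-barley bread only: max(1204/71, 4.5/1.1) = 16.96 servings → $7.63.
sunflower seeds only: max(1204/245, 4.5/1.9) = 4.914 servings → $3.93.
avocado + almonds: the both-tight solution has a negative serving — not a feasible corner.
avocado + whole-barley bread with both tight: 2.422 servings and 3.21 servings → $3.87.
avocado + sunflower seeds with both tight: 1.775 servings and 1.995 servings → $3.37.
almonds + whole-barley bread with both tight: 4.311 servings and 0.5637 servings → $2.84.
almonds + sunflower seeds with both tight: 4.052 servings and 0.4492 servings → $2.79.
whole-barley bread + sunflower seeds with both targets exact would need a negative amount; discard.
Cheapest feasible corner: $2.79.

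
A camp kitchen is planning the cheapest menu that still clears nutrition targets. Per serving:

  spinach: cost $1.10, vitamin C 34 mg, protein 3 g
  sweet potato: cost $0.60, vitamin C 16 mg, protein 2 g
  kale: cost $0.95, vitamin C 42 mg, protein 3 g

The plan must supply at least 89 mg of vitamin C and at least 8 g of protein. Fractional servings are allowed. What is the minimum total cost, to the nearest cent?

$2.47

spinach only: max(89/34, 8/3) = 2.667 servings → $2.93.
sweet potato only: max(89/16, 8/2) = 5.562 servings → $3.34.
kale only: max(89/42, 8/3) = 2.667 servings → $2.53.
spinach + sweet potato with both tight: 2.5 servings and 0.25 servings → $2.90.
spinach + kale: the both-tight solution has a negative serving — not a feasible corner.
sweet potato + kale with both tight: 1.917 servings and 1.389 servings → $2.47.
The minimum over all feasible corners is $2.47.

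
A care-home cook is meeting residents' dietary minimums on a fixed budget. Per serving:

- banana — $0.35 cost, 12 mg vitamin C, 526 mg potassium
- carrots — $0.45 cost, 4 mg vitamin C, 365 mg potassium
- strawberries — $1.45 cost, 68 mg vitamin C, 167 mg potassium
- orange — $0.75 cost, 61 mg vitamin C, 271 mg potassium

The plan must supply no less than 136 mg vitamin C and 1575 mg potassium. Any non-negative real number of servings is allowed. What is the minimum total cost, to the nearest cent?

This is a tiny linear program; its minimum lies at a vertex of the feasible set. List the vertices and price them.
banana only: max(136/12, 1575/526) = 11.33 servings → $3.97.
carrots only: max(136/4, 1575/365) = 34 servings → $15.30.
strawberries only: max(136/68, 1575/167) = 9.431 servings → $13.68.
orange only: max(136/61, 1575/271) = 5.812 servings → $4.36.
banana + carrots: the both-tight solution has a negative serving — not a feasible corner.
banana + strawberries with both tight: 2.499 servings and 1.559 servings → $3.14.
banana + orange with both tight: 2.054 servings and 1.825 servings → $2.09.
carrots + strawberries with both tight: 3.494 servings and 1.794 servings → $4.17.
carrots + orange with both tight: 2.796 servings and 2.046 servings → $2.79.
strawberries + orange: the both-tight solution has a negative serving — not a feasible corner.
The minimum over all feasible corners is $2.09.

$2.09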